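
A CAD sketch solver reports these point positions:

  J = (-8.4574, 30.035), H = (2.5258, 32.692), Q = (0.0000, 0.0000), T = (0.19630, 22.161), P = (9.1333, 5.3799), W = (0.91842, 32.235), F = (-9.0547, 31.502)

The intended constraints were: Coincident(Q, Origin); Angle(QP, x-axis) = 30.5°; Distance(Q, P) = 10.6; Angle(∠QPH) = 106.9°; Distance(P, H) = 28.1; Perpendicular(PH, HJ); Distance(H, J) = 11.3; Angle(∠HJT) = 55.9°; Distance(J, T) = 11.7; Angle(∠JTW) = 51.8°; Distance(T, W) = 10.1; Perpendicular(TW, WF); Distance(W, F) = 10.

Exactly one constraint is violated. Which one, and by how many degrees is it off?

Perpendicular(TW, WF) — off by 8.30°.

Q = (0.00, 0.00) ✓; QP at 30.50° ✓; |QP| = 10.60 ✓; ∠QPH = 106.9° ✓; |PH| = 28.10 ✓; ∠(PH, HJ) = 90.00° ✓; |HJ| = 11.30 ✓; ∠HJT = 55.90° ✓; |JT| = 11.70 ✓; ∠JTW = 51.80° ✓; |TW| = 10.10 ✓; ∠(TW, WF) = 98.30° ✗; |WF| = 10.00 ✓.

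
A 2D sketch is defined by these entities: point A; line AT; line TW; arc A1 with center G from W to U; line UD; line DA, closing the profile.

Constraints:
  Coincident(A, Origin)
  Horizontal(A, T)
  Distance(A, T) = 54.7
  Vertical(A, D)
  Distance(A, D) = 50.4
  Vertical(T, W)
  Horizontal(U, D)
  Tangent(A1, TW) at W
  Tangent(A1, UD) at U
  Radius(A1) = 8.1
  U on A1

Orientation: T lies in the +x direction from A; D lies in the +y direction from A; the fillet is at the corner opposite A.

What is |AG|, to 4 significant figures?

62.94

A and D share the same x with |AD| = 50.4 and D on the +y side, so D = (0.000, 50.40). The virtual corner opposite A is at (54.70, 50.40). A1 meets TW tangentially, so GW is at right angles to TW and tangency of A1 to UD means the radius GU is perpendicular to UD, with radius 8.1, so the center G sits 8.1 in from both sides at G = (46.60, 42.30). Then |AG| = |G − A| = 62.94.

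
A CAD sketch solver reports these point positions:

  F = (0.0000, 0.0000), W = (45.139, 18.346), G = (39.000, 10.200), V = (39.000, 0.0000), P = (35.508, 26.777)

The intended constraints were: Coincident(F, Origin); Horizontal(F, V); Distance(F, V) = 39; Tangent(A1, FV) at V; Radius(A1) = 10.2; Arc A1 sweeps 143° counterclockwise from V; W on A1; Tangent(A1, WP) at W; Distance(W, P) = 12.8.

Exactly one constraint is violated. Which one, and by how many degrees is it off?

Tangent(A1, WP) at W — off by 4.20°.

F = (0.00, 0.00) ✓; F.y = 0.00, V.y = 0.00 ✓; |FV| = 39.00 ✓; ∠(GV, VF) = 90.00° ✓; |GV| = 10.20 ✓; bearing(G→W) − bearing(G→V) = 143.0° ✓; |GW| = 10.20 ✓; ∠(GW, WP) = 94.20° ✗; |WP| = 12.80 ✓.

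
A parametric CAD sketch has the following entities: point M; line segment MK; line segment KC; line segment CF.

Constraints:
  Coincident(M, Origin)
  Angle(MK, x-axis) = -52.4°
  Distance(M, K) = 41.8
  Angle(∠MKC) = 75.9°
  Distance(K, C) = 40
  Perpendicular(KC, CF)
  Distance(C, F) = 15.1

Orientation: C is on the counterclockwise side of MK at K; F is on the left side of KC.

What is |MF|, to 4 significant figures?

39.20

M is at the origin; MK runs at -52.4° with length 41.8, so K = 41.8·(cos -52.4°, sin -52.4°) = (25.50, -33.12). ∠MKC = 75.9°, so KC runs at -52.4° + (180° − 75.9°) = 51.70° from the x-axis; with |KC| = 40.0, C = K + 40.0·(cos 51.70°, sin 51.70°) = (50.30, -1.727). KC is perpendicular to CF; with |CF| = 15.1 on the left of KC, F = C + 15.1·(-0.7848, 0.6198) = (38.45, 7.632). Then |MF| = |F − M| = 39.20.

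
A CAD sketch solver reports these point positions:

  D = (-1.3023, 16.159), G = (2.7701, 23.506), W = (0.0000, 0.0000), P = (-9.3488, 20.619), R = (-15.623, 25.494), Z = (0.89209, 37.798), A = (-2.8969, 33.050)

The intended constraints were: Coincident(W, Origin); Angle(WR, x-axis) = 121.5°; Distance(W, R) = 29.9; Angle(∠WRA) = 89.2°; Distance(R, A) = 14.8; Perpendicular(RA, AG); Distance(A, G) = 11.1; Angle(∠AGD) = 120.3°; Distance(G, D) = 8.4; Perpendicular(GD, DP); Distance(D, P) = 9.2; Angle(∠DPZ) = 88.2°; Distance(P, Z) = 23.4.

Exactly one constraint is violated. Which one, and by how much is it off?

Distance(P, Z) = 23.4 — off by 3.40.

W = (0.00, 0.00) ✓; WR at 121.5° ✓; |WR| = 29.90 ✓; ∠WRA = 89.20° ✓; |RA| = 14.80 ✓; ∠(RA, AG) = 90.00° ✓; |AG| = 11.10 ✓; ∠AGD = 120.3° ✓; |GD| = 8.400 ✓; ∠(GD, DP) = 90.00° ✓; |DP| = 9.200 ✓; ∠DPZ = 88.20° ✓; |PZ| = 20.00 ✗.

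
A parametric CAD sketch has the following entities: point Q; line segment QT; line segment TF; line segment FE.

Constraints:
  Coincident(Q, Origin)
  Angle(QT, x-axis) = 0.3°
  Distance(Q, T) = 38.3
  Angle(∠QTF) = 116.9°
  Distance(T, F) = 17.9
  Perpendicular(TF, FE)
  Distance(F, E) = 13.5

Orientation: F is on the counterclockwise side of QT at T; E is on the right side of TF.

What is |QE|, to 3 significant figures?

59.3

∠QTF = 116.9°, so TF runs at 0.3° + (180° − 116.9°) = 63.4° from the x-axis; with |TF| = 17.9, F = T + 17.9·(cos 63.4°, sin 63.4°) = (46.3, 16.2). The perpendicularity gives FE at right angles to TF; with |FE| = 13.5 on the right of TF, E = F + 13.5·(0.894, -0.448) = (58.4, 10.2). Then |QE| = |E − Q| = 59.3.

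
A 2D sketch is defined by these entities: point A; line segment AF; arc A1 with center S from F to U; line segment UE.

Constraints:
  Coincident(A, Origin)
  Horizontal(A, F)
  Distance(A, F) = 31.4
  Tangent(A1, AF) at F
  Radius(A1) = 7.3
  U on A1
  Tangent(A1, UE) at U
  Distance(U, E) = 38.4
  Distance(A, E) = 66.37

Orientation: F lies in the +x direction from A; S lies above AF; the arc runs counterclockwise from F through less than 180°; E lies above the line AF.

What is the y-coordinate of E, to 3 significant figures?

39.8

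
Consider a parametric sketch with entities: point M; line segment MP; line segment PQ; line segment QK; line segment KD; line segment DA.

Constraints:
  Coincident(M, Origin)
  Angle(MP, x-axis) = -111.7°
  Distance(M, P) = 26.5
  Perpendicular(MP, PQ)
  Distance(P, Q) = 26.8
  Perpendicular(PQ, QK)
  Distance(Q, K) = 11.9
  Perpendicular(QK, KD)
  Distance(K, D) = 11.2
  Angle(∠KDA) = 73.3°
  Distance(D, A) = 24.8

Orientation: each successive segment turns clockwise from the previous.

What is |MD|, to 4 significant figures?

21.37

PQ is perpendicular to QK, so QK runs at 68.30°; with |QK| = 11.9, K = (-30.30, -3.656). QK ⟂ KD, so KD runs at -21.70°; with |KD| = 11.2, D = (-19.89, -7.797). Then |MD| = |D − M| = 21.37.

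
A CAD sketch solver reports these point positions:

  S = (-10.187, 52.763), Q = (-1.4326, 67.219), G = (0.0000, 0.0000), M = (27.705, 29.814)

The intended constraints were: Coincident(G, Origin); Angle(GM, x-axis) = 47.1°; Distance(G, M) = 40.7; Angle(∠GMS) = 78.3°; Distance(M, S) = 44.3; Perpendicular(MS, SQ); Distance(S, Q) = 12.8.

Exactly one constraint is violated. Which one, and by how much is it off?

Distance(S, Q) = 12.8 — off by 4.10.

G = (0.00, 0.00) ✓; GM at 47.10° ✓; |GM| = 40.70 ✓; ∠GMS = 78.30° ✓; |MS| = 44.30 ✓; ∠(MS, SQ) = 90.00° ✓; |SQ| = 16.90 ✗.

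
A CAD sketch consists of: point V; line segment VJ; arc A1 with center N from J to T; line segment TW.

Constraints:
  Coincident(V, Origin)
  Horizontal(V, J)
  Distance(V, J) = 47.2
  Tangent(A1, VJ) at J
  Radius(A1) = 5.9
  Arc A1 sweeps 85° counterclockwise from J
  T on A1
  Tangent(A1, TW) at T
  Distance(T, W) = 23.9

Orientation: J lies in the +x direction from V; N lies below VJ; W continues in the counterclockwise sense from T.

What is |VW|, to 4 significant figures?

48.91

V is at the origin; VJ is horizontal with |VJ| = 47.2 and J on the +x side, so J = (47.20, 0.000). A1 meets VJ tangentially, so NJ is at right angles to VJ, so N = J + (0, -5.9) = (47.20, -5.900). On A1, J sits at bearing 90° from N; an 85° counterclockwise sweep puts T at bearing 175°, so T = N + 5.9·(cos 175°, sin 175°) = (41.32, -5.386). The tangent condition forces NT to be normal to TW, so TW runs along (−sin 175°, cos 175°); with |TW| = 23.9, W = (39.24, -29.19). Then |VW| = |W − V| = 48.91.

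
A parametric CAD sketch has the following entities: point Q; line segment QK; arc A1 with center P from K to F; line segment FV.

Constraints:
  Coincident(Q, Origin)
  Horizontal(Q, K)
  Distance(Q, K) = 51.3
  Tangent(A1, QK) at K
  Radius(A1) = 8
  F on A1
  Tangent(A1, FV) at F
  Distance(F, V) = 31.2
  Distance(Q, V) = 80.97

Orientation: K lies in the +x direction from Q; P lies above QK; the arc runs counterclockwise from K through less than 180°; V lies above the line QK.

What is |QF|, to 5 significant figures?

58.012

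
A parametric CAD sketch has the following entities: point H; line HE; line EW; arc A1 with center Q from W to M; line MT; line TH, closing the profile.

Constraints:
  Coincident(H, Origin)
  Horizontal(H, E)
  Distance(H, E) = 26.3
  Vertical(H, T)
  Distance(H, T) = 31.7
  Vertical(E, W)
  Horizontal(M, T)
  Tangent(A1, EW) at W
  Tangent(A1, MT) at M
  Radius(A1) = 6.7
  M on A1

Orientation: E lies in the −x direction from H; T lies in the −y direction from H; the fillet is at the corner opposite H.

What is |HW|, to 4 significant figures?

36.29

The virtual corner opposite H is at (-26.30, -31.70). Tangency of A1 to EW means the radius QW is perpendicular to EW and A1 meets MT tangentially, so QM is at right angles to MT, with radius 6.7, so the center Q sits 6.7 in from both sides at Q = (-19.60, -25.00). That places the tangent points at W = (-26.30, -25.00) on EW and M = (-19.60, -31.70) on MT. Then |HW| = |W − H| = 36.29.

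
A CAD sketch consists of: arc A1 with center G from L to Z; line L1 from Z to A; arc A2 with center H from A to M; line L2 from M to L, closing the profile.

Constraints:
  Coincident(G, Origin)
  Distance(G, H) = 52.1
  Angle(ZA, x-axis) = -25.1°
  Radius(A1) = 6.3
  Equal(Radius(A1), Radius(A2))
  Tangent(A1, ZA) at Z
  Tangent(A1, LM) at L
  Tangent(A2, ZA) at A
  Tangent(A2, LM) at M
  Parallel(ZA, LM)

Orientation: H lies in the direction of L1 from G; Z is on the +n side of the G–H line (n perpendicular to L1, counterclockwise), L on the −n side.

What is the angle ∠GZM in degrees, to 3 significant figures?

76.4°

Tangency of A1 to both parallel lines with radius 6.3 puts Z and L at G ± 6.3·n: Z = (2.67, 5.71), L = (-2.67, -5.71). Equal radii place A and M the same way about H: A = H + 6.3·n = (49.9, -16.4), M = H − 6.3·n = (44.5, -27.8). Then cos ∠GZM = ZG·ZM / (|ZG||ZM|), giving 76.4°.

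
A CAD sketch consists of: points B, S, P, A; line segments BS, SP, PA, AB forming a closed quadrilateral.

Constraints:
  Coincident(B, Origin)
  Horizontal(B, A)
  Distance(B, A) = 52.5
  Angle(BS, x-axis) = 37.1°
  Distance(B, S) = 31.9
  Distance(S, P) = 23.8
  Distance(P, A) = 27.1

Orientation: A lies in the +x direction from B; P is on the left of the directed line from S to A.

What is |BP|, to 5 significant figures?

54.971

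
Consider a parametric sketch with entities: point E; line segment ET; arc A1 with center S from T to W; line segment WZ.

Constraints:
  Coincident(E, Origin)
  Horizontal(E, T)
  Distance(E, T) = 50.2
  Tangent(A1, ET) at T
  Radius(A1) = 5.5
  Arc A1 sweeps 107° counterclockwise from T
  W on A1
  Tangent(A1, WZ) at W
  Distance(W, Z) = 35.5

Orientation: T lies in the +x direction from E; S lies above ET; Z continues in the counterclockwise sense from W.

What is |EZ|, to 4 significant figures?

60.97

E is at the origin; E and T share the same y with |ET| = 50.2 and T on the +x side, so T = (50.20, 0.000). Tangency of A1 to ET means the radius ST is perpendicular to ET, so S = T + (0, 5.5) = (50.20, 5.500). On A1, T sits at bearing -90° from S; a 107° counterclockwise sweep puts W at bearing 17°, so W = S + 5.5·(cos 17°, sin 17°) = (55.46, 7.108). Since A1 is tangent to WZ there, SW ⟂ WZ, so WZ runs along (−sin 17°, cos 17°); with |WZ| = 35.5, Z = (45.08, 41.06). Then |EZ| = |Z − E| = 60.97.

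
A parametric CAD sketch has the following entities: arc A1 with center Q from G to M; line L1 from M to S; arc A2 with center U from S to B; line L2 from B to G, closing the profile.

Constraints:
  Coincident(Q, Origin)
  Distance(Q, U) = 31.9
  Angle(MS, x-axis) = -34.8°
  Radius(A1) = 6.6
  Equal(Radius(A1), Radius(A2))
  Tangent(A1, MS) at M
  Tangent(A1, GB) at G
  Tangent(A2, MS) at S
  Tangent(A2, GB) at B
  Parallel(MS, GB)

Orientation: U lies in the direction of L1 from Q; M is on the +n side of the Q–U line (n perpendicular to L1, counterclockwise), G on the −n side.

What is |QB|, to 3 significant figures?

32.6

Tangency of A1 to both parallel lines with radius 6.6 puts M and G at Q ± 6.6·n: M = (3.77, 5.42), G = (-3.77, -5.42). Equal radii place S and B the same way about U: S = U + 6.6·n = (30.0, -12.8), B = U − 6.6·n = (22.4, -23.6). Then |QB| = |B − Q| = 32.6.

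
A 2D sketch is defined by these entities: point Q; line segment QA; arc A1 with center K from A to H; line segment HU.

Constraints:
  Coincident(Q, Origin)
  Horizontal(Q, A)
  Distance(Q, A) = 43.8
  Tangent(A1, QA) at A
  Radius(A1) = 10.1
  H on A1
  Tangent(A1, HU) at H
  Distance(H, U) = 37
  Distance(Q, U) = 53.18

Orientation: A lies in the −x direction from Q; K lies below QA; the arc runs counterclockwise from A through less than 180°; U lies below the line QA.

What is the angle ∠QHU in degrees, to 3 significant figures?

68.4°

Checks: Q.y = 0.00, A.y = 0.00 ✓; |KH| = 10.10 ✓; ∠(KH, HU) = 90.00° ✓; |HU| = 37.00 ✓; |QU| = 53.18 ✓.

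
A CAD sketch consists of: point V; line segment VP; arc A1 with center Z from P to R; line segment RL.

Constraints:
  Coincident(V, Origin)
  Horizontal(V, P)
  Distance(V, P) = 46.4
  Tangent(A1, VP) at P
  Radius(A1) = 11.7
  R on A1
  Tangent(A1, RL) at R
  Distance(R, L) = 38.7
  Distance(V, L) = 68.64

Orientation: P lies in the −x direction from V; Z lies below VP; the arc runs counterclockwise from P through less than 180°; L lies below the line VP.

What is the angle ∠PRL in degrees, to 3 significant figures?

125°

Checks: |ZP| = 11.70 ✓; |ZR| = 11.70 ✓; ∠(ZR, RL) = 90.00° ✓; |RL| = 38.70 ✓; |VL| = 68.64 ✓.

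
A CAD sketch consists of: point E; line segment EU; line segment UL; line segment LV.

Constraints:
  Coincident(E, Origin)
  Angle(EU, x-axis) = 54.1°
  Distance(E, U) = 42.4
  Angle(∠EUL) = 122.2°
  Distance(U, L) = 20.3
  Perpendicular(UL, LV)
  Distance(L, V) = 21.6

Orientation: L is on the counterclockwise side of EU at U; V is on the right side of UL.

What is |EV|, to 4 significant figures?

71.72

E is at the origin; EU runs at 54.1° with length 42.4, so U = 42.4·(cos 54.1°, sin 54.1°) = (24.86, 34.35). ∠EUL = 122.2°, so UL runs at 54.1° + (180° − 122.2°) = 111.9° from the x-axis; with |UL| = 20.3, L = U + 20.3·(cos 111.9°, sin 111.9°) = (17.29, 53.18). UL ⟂ LV; with |LV| = 21.6 on the right of UL, V = L + 21.6·(0.9278, 0.3730) = (37.33, 61.24). Then |EV| = |V − E| = 71.72.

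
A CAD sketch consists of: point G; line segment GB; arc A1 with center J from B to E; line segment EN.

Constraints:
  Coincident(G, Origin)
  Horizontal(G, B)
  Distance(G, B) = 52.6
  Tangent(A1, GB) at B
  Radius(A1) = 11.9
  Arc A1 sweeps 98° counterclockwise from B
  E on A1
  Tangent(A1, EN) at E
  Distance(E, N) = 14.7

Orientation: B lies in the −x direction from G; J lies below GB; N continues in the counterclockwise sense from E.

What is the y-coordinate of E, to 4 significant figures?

-13.56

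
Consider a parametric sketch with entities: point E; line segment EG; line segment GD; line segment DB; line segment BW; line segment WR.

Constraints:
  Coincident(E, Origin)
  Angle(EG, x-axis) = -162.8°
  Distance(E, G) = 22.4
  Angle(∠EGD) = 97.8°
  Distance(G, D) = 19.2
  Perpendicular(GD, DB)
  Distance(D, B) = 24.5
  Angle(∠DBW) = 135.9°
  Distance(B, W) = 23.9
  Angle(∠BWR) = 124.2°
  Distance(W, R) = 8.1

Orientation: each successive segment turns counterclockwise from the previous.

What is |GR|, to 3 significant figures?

40.6

E is at the origin; EG runs at -162.8° with length 22.4, so G = (-21.4, -6.62). ∠EGD = 97.8° gives GD at -80.6° from the x-axis; with |GD| = 19.2, D = (-18.3, -25.6). The perpendicularity gives DB at right angles to GD, so DB runs at 9.40°; with |DB| = 24.5, B = (5.91, -21.6). ∠DBW = 135.9° gives BW at 53.5° from the x-axis; with |BW| = 23.9, W = (20.1, -2.35). ∠BWR = 124.2° gives WR at 109° from the x-axis; with |WR| = 8.1, R = (17.4, 5.29). Then |GR| = |R − G| = 40.6.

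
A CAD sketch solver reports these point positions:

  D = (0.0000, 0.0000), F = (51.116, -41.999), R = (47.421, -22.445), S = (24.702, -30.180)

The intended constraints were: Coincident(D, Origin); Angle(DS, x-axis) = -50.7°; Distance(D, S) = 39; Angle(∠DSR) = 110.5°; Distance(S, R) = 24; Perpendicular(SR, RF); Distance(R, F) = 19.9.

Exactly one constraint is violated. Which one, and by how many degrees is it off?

Perpendicular(SR, RF) — off by 8.10°.

D = (0.00, 0.00) ✓; DS at -50.70° ✓; |DS| = 39.00 ✓; ∠DSR = 110.5° ✓; |SR| = 24.00 ✓; ∠(SR, RF) = 98.10° ✗; |RF| = 19.90 ✓.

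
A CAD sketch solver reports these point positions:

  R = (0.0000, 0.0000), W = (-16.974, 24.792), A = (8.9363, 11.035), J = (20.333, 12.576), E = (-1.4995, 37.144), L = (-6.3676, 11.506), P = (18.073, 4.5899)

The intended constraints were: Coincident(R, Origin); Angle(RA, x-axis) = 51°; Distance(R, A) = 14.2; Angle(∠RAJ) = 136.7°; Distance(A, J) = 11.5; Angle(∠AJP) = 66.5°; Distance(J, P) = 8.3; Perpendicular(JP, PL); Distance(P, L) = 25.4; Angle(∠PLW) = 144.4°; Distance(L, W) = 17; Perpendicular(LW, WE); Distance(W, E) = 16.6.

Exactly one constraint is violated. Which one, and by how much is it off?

Distance(W, E) = 16.6 — off by 3.20.

R = (0.00, 0.00) ✓; RA at 51.00° ✓; |RA| = 14.20 ✓; ∠RAJ = 136.7° ✓; |AJ| = 11.50 ✓; ∠AJP = 66.50° ✓; |JP| = 8.300 ✓; ∠(JP, PL) = 90.00° ✓; |PL| = 25.40 ✓; ∠PLW = 144.4° ✓; |LW| = 17.00 ✓; ∠(LW, WE) = 90.00° ✓; |WE| = 19.80 ✗.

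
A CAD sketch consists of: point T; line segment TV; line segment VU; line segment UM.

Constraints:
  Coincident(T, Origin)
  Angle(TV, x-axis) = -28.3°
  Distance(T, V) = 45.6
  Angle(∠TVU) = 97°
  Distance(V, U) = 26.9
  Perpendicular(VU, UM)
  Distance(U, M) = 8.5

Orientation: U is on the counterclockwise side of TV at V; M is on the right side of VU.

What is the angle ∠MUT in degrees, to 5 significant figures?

144.35°

∠TVU = 97.0°, so VU runs at -28.3° + (180° − 97.0°) = 54.700° from the x-axis; with |VU| = 26.9, U = V + 26.9·(cos 54.700°, sin 54.700°) = (55.694, 0.33568). VU ⟂ UM; with |UM| = 8.5 on the right of VU, M = U + 8.5·(0.81614, -0.57786) = (62.631, -4.5761). Then cos ∠MUT = UM·UT / (|UM||UT|), giving 144.35°.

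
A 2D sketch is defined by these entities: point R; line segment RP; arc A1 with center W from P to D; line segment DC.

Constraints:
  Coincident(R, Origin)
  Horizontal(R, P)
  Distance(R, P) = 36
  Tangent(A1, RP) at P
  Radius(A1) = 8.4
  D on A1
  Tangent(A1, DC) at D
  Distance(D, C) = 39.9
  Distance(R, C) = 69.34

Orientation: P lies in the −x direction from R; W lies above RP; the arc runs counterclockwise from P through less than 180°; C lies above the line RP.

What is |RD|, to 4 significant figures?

31.97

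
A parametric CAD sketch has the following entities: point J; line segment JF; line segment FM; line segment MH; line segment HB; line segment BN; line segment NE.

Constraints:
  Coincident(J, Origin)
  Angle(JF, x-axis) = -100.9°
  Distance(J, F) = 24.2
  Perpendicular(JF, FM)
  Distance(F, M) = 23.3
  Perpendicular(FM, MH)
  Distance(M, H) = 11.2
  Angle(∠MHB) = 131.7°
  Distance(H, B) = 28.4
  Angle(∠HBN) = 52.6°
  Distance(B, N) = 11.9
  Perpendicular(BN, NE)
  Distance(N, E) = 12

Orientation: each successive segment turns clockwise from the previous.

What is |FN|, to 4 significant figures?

18.27

J is at the origin; JF runs at -100.9° with length 24.2, so F = (-4.576, -23.76). The perpendicularity gives FM at right angles to JF, so FM runs at 169.1°; with |FM| = 23.3, M = (-27.46, -19.36). The perpendicularity gives MH at right angles to FM, so MH runs at 79.10°; with |MH| = 11.2, H = (-25.34, -8.360). ∠MHB = 131.7° gives HB at 30.80° from the x-axis; with |HB| = 28.4, B = (-0.9434, 6.182). ∠HBN = 52.6° gives BN at -96.60° from the x-axis; with |BN| = 11.9, N = (-2.311, -5.639). Then |FN| = |N − F| = 18.27.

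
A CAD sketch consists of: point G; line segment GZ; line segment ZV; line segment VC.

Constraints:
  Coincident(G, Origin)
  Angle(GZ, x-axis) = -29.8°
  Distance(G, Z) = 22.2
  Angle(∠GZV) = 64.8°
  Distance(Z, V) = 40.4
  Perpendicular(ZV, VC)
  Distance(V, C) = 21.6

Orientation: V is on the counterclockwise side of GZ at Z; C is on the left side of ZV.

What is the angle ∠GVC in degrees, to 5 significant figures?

57.014°

G is at the origin; GZ runs at -29.8° with length 22.2, so Z = 22.2·(cos -29.8°, sin -29.8°) = (19.264, -11.033). ∠GZV = 64.8°, so ZV runs at -29.8° + (180° − 64.8°) = 85.400° from the x-axis; with |ZV| = 40.4, V = Z + 40.4·(cos 85.400°, sin 85.400°) = (22.504, 29.237). ZV is perpendicular to VC; with |VC| = 21.6 on the left of ZV, C = V + 21.6·(-0.99678, 0.080199) = (0.97401, 30.969). Then cos ∠GVC = VG·VC / (|VG||VC|), giving 57.014°.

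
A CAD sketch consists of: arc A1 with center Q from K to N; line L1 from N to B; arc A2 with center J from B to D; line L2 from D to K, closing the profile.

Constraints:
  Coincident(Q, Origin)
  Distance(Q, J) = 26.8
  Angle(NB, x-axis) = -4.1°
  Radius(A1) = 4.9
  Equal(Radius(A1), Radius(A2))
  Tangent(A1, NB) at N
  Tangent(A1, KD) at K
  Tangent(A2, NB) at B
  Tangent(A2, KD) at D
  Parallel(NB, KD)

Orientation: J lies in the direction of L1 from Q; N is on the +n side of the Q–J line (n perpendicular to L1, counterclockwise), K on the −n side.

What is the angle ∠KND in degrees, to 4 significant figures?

69.91°

The slot axis is L1's direction at -4.1°, so u = (cos -4.1°, sin -4.1°) = (0.9974, -0.07150) and n = (−sin -4.1°, cos -4.1°) = (0.07150, 0.9974). Q is at the origin and J lies 26.8 along u from Q, so J = 26.8·u = (26.73, -1.916). Tangency of A1 to both parallel lines with radius 4.9 puts N and K at Q ± 4.9·n: N = (0.3503, 4.887), K = (-0.3503, -4.887). Equal radii place B and D the same way about J: B = J + 4.9·n = (27.08, 2.971), D = J − 4.9·n = (26.38, -6.804). Then cos ∠KND = NK·ND / (|NK||ND|), giving 69.91°.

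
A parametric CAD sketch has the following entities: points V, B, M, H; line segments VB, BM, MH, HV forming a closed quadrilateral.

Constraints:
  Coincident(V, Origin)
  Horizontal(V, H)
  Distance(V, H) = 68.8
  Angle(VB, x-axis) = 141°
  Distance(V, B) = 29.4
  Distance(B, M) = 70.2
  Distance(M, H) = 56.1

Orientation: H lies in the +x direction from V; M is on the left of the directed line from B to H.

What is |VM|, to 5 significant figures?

63.266

Checks: |BM| = 70.20 ✓; |MH| = 56.10 ✓.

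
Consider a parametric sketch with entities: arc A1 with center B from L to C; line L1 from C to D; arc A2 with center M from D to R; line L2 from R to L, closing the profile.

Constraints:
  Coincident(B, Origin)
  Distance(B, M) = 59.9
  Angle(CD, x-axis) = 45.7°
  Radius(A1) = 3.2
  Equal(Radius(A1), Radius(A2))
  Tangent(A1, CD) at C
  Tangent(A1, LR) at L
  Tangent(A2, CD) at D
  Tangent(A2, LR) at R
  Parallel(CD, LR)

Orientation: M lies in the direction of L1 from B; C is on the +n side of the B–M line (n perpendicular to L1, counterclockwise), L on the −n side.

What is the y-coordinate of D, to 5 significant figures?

45.105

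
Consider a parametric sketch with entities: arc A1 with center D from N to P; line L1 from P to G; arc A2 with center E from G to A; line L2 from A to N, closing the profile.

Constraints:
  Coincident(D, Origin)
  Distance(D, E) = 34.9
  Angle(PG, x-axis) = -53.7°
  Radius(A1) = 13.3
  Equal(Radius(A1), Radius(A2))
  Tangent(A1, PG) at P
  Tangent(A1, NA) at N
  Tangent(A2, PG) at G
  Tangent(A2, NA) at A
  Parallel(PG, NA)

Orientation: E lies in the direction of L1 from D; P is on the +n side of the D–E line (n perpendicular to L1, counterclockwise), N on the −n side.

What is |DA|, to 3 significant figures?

37.3

The slot axis is L1's direction at -53.7°, so u = (cos -53.7°, sin -53.7°) = (0.592, -0.806) and n = (−sin -53.7°, cos -53.7°) = (0.806, 0.592). D is at the origin and E lies 34.9 along u from D, so E = 34.9·u = (20.7, -28.1). Tangency of A1 to both parallel lines with radius 13.3 puts P and N at D ± 13.3·n: P = (10.7, 7.87), N = (-10.7, -7.87). Equal radii place G and A the same way about E: G = E + 13.3·n = (31.4, -20.3), A = E − 13.3·n = (9.94, -36.0). Then |DA| = |A − D| = 37.3.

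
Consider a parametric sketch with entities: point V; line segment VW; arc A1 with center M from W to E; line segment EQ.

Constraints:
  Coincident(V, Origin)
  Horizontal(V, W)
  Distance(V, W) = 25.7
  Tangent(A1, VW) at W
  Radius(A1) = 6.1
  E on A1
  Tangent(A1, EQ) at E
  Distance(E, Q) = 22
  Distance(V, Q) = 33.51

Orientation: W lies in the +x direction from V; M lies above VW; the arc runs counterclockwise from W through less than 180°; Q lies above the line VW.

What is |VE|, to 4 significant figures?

32.21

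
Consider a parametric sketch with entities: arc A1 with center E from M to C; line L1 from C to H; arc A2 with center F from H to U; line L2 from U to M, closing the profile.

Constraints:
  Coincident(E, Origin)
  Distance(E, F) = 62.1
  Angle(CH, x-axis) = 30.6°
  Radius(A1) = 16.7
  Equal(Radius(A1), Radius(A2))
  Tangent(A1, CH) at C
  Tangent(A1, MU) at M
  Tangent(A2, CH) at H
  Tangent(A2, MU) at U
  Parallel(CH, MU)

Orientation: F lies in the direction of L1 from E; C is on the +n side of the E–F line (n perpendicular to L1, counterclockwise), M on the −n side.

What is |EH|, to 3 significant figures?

64.3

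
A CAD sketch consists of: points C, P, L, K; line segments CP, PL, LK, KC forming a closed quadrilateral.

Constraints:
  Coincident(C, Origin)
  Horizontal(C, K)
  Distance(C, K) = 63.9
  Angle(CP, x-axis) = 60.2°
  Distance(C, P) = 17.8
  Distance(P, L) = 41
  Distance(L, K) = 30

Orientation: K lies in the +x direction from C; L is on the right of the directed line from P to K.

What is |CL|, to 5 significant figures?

39.908

C is at the origin; C and K share the same y with |CK| = 63.9 and K in +x, so K = (63.9, 0). CP runs at 60.2° with |CP| = 17.8, so P = (8.8461, 15.446). L is determined by |PL| = 41.0 and |LK| = 30.0 together: it lies at the intersection of circle(P, 41.0) and circle(K, 30.0). With |PK| = 57.180, the foot of the radical line on PK is 35.419 from P and the perpendicular offset is √(41.0² − 35.419²) = 20.651. Taking the right-of-PK solution: L = (37.370, -14.005).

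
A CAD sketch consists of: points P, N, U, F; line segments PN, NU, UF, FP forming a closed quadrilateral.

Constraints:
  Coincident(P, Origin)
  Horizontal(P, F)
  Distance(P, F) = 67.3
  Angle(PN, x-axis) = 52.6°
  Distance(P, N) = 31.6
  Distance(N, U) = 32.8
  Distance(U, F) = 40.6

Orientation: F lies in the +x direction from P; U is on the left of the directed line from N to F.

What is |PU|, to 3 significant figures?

61.9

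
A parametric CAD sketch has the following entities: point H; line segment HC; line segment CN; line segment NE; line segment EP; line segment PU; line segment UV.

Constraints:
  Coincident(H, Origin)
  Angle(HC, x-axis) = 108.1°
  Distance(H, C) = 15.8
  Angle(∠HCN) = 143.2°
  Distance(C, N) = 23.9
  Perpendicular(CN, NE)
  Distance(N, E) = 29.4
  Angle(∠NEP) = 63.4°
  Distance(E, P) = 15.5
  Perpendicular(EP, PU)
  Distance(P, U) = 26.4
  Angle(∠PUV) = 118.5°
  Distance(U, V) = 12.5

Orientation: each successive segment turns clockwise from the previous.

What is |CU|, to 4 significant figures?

21.89

∠NEP = 63.4° gives EP at -135.3° from the x-axis; with |EP| = 15.5, P = (19.58, 17.33). EP is perpendicular to PU, so PU runs at 134.7°; with |PU| = 26.4, U = (1.015, 36.09). Then |CU| = |U − C| = 21.89.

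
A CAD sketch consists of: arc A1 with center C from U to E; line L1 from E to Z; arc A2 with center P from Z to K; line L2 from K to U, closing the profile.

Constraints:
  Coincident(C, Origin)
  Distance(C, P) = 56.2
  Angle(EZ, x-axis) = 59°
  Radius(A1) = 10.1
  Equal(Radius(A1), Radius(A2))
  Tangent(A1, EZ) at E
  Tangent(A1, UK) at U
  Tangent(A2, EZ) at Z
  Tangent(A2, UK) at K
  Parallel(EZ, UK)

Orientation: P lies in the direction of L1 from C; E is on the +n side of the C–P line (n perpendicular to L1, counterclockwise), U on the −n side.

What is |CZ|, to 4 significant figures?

57.10

Tangency of A1 to both parallel lines with radius 10.1 puts E and U at C ± 10.1·n: E = (-8.657, 5.202), U = (8.657, -5.202). Equal radii place Z and K the same way about P: Z = P + 10.1·n = (20.29, 53.37), K = P − 10.1·n = (37.60, 42.97). Then |CZ| = |Z − C| = 57.10.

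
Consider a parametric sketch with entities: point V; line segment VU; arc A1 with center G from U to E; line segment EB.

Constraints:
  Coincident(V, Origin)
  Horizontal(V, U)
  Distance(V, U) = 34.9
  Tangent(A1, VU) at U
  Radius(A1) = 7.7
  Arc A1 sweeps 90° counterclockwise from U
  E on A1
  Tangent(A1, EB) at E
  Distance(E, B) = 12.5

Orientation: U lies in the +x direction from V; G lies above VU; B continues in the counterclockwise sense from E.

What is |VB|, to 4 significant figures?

47.15

V is at the origin; V and U share the same y with |VU| = 34.9 and U on the +x side, so U = (34.90, 0.000). Tangency of A1 to VU means the radius GU is perpendicular to VU, so G = U + (0, 7.7) = (34.90, 7.700). On A1, U sits at bearing -90° from G; a 90° counterclockwise sweep puts E at bearing 0°, so E = G + 7.7·(cos 0°, sin 0°) = (42.60, 7.700). The tangent condition forces GE to be normal to EB, so EB runs along (−sin 0°, cos 0°); with |EB| = 12.5, B = (42.60, 20.20). Then |VB| = |B − V| = 47.15.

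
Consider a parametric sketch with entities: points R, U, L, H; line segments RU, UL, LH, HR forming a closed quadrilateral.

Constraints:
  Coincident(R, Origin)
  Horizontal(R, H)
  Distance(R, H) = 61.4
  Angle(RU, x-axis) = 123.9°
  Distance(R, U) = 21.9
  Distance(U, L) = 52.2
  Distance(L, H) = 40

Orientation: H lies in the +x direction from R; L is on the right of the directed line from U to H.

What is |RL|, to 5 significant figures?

31.182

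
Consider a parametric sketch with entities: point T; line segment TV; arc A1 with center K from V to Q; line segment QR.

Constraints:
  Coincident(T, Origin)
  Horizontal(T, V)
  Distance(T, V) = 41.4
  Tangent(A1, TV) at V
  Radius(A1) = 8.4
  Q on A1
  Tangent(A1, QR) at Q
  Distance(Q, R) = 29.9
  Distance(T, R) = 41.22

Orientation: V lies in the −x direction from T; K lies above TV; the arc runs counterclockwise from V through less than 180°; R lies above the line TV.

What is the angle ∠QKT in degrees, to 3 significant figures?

7.90°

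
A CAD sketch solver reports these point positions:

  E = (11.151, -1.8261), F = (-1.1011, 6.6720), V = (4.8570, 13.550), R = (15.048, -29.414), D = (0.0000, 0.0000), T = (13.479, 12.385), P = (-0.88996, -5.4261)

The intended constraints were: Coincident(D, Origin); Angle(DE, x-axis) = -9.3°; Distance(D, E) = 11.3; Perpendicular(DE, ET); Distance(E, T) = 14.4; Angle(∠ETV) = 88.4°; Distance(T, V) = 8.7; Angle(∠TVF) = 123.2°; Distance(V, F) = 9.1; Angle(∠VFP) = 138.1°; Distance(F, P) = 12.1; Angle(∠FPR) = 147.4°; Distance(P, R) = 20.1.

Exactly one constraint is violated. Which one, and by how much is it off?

Distance(P, R) = 20.1 — off by 8.70.

D = (0.00, 0.00) ✓; DE at -9.300° ✓; |DE| = 11.30 ✓; ∠(DE, ET) = 90.00° ✓; |ET| = 14.40 ✓; ∠ETV = 88.39° ✓; |TV| = 8.700 ✓; ∠TVF = 123.2° ✓; |VF| = 9.100 ✓; ∠VFP = 138.1° ✓; |FP| = 12.10 ✓; ∠FPR = 147.4° ✓; |PR| = 28.80 ✗.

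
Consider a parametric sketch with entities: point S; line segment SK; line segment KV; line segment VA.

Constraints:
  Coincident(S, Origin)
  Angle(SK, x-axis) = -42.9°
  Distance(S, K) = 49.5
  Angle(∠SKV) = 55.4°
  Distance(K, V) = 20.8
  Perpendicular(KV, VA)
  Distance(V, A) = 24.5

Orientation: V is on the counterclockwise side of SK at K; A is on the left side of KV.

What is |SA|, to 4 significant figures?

17.81

∠SKV = 55.4°, so KV runs at -42.9° + (180° − 55.4°) = 81.70° from the x-axis; with |KV| = 20.8, V = K + 20.8·(cos 81.70°, sin 81.70°) = (39.26, -13.11). KV ⟂ VA; with |VA| = 24.5 on the left of KV, A = V + 24.5·(-0.9895, 0.1444) = (15.02, -9.577). Then |SA| = |A − S| = 17.81.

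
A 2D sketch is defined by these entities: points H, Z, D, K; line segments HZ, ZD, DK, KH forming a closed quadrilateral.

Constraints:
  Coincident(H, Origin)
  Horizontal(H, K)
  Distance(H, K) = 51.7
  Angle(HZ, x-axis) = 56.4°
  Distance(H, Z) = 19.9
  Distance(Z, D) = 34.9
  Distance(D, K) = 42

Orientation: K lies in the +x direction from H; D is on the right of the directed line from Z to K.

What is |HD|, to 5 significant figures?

22.879

H is at the origin; HK is horizontal with |HK| = 51.7 and K in +x, so K = (51.7, 0). HZ runs at 56.4° with |HZ| = 19.9, so Z = (11.012, 16.575). D is determined by |ZD| = 34.9 and |DK| = 42.0 together: it lies at the intersection of circle(Z, 34.9) and circle(K, 42.0). With |ZK| = 43.934, the foot of the radical line on ZK is 15.753 from Z and the perpendicular offset is √(34.9² − 15.753²) = 31.142. Taking the right-of-ZK solution: D = (13.853, -18.209).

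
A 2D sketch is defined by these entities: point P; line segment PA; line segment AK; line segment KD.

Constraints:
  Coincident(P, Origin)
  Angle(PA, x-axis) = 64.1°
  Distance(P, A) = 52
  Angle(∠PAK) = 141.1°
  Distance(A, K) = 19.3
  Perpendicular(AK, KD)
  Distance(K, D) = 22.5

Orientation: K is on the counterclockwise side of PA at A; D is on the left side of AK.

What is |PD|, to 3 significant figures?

60.6

P is at the origin; PA runs at 64.1° with length 52.0, so A = 52.0·(cos 64.1°, sin 64.1°) = (22.7, 46.8). ∠PAK = 141.1°, so AK runs at 64.1° + (180° − 141.1°) = 103° from the x-axis; with |AK| = 19.3, K = A + 19.3·(cos 103°, sin 103°) = (18.4, 65.6). AK is perpendicular to KD; with |KD| = 22.5 on the left of AK, D = K + 22.5·(-0.974, -0.225) = (-3.55, 60.5). Then |PD| = |D − P| = 60.6.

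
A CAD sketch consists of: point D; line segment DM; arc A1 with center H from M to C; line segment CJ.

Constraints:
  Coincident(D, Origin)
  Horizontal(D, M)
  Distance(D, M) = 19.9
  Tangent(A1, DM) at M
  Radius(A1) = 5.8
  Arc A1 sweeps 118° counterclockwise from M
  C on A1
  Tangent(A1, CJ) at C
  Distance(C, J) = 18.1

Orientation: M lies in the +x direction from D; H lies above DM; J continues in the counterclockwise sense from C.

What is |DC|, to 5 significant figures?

26.433

The tangent condition forces HM to be normal to DM, so H = M + (0, 5.8) = (19.900, 5.8000). On A1, M sits at bearing -90° from H; a 118° counterclockwise sweep puts C at bearing 28°, so C = H + 5.8·(cos 28°, sin 28°) = (25.021, 8.5229). Then |DC| = |C − D| = 26.433.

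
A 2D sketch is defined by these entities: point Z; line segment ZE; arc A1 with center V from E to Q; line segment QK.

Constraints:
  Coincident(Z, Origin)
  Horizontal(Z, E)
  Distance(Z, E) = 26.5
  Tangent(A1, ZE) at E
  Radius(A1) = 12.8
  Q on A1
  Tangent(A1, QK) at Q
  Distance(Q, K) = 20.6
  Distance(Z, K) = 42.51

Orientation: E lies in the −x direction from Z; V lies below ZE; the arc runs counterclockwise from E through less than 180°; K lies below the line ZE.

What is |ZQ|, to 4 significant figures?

41.81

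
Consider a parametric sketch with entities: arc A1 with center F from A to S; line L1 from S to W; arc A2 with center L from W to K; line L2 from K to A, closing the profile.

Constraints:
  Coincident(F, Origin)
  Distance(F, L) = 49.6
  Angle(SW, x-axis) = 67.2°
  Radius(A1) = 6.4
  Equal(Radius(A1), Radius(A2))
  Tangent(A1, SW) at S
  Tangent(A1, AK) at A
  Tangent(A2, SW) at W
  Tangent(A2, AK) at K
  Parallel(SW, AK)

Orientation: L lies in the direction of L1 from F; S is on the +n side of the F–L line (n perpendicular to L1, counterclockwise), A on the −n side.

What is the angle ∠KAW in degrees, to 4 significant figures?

14.47°

The slot axis is L1's direction at 67.2°, so u = (cos 67.2°, sin 67.2°) = (0.3875, 0.9219) and n = (−sin 67.2°, cos 67.2°) = (-0.9219, 0.3875). F is at the origin and L lies 49.6 along u from F, so L = 49.6·u = (19.22, 45.72). Tangency of A1 to both parallel lines with radius 6.4 puts S and A at F ± 6.4·n: S = (-5.900, 2.480), A = (5.900, -2.480). Equal radii place W and K the same way about L: W = L + 6.4·n = (13.32, 48.20), K = L − 6.4·n = (25.12, 43.24). Then cos ∠KAW = AK·AW / (|AK||AW|), giving 14.47°.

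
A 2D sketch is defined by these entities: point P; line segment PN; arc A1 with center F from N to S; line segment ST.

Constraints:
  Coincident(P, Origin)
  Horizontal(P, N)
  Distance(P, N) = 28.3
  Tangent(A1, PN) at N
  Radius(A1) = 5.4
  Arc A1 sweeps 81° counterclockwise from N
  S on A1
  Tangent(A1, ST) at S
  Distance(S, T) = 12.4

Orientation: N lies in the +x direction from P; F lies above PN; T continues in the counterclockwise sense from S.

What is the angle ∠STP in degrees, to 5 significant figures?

55.717°

P is at the origin; PN is horizontal with |PN| = 28.3 and N on the +x side, so N = (28.300, 0.0000). Tangency of A1 to PN means the radius FN is perpendicular to PN, so F = N + (0, 5.4) = (28.300, 5.4000). On A1, N sits at bearing -90° from F; an 81° counterclockwise sweep puts S at bearing -9°, so S = F + 5.4·(cos -9°, sin -9°) = (33.634, 4.5553). A1 meets ST tangentially, so FS is at right angles to ST, so ST runs along (−sin -9°, cos -9°); with |ST| = 12.4, T = (35.573, 16.803). Then cos ∠STP = TS·TP / (|TS||TP|), giving 55.717°.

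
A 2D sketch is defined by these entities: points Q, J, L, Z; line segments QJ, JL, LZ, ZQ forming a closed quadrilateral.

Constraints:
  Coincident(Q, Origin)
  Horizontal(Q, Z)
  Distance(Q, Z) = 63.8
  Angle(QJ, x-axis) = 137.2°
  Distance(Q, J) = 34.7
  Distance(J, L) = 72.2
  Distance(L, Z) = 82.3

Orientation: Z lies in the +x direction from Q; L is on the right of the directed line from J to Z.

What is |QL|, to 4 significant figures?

45.83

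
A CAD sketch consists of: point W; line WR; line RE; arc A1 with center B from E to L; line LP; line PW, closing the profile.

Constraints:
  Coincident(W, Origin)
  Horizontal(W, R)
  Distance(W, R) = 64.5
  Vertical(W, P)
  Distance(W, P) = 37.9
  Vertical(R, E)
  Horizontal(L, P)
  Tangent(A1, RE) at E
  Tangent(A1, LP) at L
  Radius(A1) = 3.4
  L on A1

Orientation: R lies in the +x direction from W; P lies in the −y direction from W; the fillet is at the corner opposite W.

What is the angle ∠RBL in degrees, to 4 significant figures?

174.4°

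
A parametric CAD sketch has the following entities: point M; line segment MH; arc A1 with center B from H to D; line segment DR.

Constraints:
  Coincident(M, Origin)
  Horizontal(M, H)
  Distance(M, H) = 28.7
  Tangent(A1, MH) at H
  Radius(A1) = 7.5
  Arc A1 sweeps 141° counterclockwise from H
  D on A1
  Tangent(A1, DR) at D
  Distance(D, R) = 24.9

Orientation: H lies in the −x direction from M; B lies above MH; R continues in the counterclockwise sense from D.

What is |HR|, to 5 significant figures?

32.481

M is at the origin; M and H share the same y with |MH| = 28.7 and H on the −x side, so H = (-28.700, 0.0000). Tangency of A1 to MH means the radius BH is perpendicular to MH, so B = H + (0, 7.5) = (-28.700, 7.5000). On A1, H sits at bearing -90° from B; a 141° counterclockwise sweep puts D at bearing 51°, so D = B + 7.5·(cos 51°, sin 51°) = (-23.980, 13.329). Tangency of A1 to DR means the radius BD is perpendicular to DR, so DR runs along (−sin 51°, cos 51°); with |DR| = 24.9, R = (-43.331, 28.999). Then |HR| = |R − H| = 32.481.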